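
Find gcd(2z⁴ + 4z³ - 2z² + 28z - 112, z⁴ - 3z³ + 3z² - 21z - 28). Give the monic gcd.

Repeated division with remainder:
  2z⁴ + 4z³ - 2z² + 28z - 112 = (2)(z⁴ - 3z³ + 3z² - 21z - 28) + (10z³ - 8z² + 70z - 56)
  z⁴ - 3z³ + 3z² - 21z - 28 = ((1/10)z - 11/50)(10z³ - 8z² + 70z - 56) + (-(144/25)z² - 1008/25)
  10z³ - 8z² + 70z - 56 = (-(125/72)z + 25/18)(-(144/25)z² - 1008/25) + (0)
Last nonzero remainder: -(144/25)z² - 1008/25. Dividing through by -144/25 gives the monic gcd z² + 7.

z² + 7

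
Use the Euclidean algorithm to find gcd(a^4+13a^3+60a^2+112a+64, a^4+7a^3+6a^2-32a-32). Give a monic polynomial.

a^3+9a^2+24a+16

Apply the Euclidean algorithm:
  a^4+13a^3+60a^2+112a+64 = (a^4+7a^3+6a^2-32a-32) + (6a^3+54a^2+144a+96)
  a^4+7a^3+6a^2-32a-32 = ((1/6)a-1/3)(6a^3+54a^2+144a+96) + (0)
Last nonzero remainder: 6a^3+54a^2+144a+96. Dividing through by 6 gives the monic gcd a^3+9a^2+24a+16.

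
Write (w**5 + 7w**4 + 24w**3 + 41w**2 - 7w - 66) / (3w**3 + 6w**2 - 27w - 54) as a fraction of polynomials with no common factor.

(w**3 + 2w**2 + 8w - 11)/(3w - 9)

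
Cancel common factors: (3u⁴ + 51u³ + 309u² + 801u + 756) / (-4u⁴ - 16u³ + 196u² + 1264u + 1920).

Euclidean algorithm in ℚ[u]:
  3u⁴ + 51u³ + 309u² + 801u + 756 = (-3/4)(-4u⁴ - 16u³ + 196u² + 1264u + 1920) + (39u³ + 456u² + 1749u + 2196)
  -4u⁴ - 16u³ + 196u² + 1264u + 1920 = (-(4/39)u + 400/507)(39u³ + 456u² + 1749u + 2196) + ((2640/169)u² + (18480/169)u + 31680/169)
  39u³ + 456u² + 1749u + 2196 = ((2197/880)u + 10309/880)((2640/169)u² + (18480/169)u + 31680/169) + (0)
Last nonzero remainder: (2640/169)u² + (18480/169)u + 31680/169. Dividing through by 2640/169 gives the monic gcd u² + 7u + 12.
Cancel u² + 7u + 12 from numerator and denominator to get the reduced form.

(-3u² - 30u - 63)/(4u² - 12u - 160)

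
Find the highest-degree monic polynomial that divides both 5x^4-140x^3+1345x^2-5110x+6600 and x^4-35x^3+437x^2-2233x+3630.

x^3-24x^2+173x-330

Euclidean algorithm in ℚ[x]:
  5x^4-140x^3+1345x^2-5110x+6600 = (5)(x^4-35x^3+437x^2-2233x+3630) + (35x^3-840x^2+6055x-11550)
  x^4-35x^3+437x^2-2233x+3630 = ((1/35)x-11/35)(35x^3-840x^2+6055x-11550) + (0)
Last nonzero remainder: 35x^3-840x^2+6055x-11550. Dividing through by 35 gives the monic gcd x^3-24x^2+173x-330.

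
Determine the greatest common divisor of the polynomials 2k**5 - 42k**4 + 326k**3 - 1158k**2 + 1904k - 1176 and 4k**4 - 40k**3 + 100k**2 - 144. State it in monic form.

k**2 - 5k + 6

By polynomial division,
  2k**5 - 42k**4 + 326k**3 - 1158k**2 + 1904k - 1176 = ((1/2)k - 11/2)(4k**4 - 40k**3 + 100k**2 - 144) + (56k**3 - 608k**2 + 1976k - 1968)
  4k**4 - 40k**3 + 100k**2 - 144 = ((1/14)k + 3/49)(56k**3 - 608k**2 + 1976k - 1968) + (-(192/49)k**2 + (960/49)k - 1152/49)
  56k**3 - 608k**2 + 1976k - 1968 = (-(343/24)k + 2009/24)(-(192/49)k**2 + (960/49)k - 1152/49) + (0)
Last nonzero remainder: -(192/49)k**2 + (960/49)k - 1152/49. Dividing through by -192/49 gives the monic gcd k**2 - 5k + 6.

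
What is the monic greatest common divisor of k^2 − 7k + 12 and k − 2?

1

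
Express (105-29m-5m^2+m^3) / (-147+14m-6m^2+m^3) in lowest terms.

(-15+2m+m^2)/(21+m+m^2)

Euclidean algorithm in ℚ[m]:
  m^3-5m^2-29m+105 = (m^3-6m^2+14m-147) + (m^2-43m+252)
  m^3-6m^2+14m-147 = (m+37)(m^2-43m+252) + (1353m-9471)
  m^2-43m+252 = ((1/1353)m-12/451)(1353m-9471) + (0)
Last nonzero remainder: 1353m-9471. Dividing through by 1353 gives the monic gcd m-7.
Cancel m-7 from numerator and denominator to get the reduced form.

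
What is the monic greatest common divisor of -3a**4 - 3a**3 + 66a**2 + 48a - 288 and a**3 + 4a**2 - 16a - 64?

a**2 - 16

Apply the Euclidean algorithm:
  -3a**4 - 3a**3 + 66a**2 + 48a - 288 = (-3a + 9)(a**3 + 4a**2 - 16a - 64) + (-18a**2 + 288)
  a**3 + 4a**2 - 16a - 64 = (-(1/18)a - 2/9)(-18a**2 + 288) + (0)
Last nonzero remainder: -18a**2 + 288. Dividing through by -18 gives the monic gcd a**2 - 16.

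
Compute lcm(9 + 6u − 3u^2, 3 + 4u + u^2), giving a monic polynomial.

−9 − 9u + u^2 + u^3

By polynomial division,
  −3u^2 + 6u + 9 = (−3)(u^2 + 4u + 3) + (18u + 18)
  u^2 + 4u + 3 = ((1/18)u + 1/6)(18u + 18) + (0)
Last nonzero remainder: 18u + 18. Dividing through by 18 gives the monic gcd u + 1.
Then lcm(f, g) = f·g / gcd(f, g); expanding and making the result monic gives the answer.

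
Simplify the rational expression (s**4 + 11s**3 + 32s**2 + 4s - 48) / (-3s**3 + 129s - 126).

(-s**3 - 12s**2 - 44s - 48)/(3s**2 + 3s - 126)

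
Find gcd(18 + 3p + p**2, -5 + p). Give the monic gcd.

Repeated division with remainder:
  p**2 + 3p + 18 = (p + 8)(p - 5) + (58)
  p - 5 = ((1/58)p - 5/58)(58) + (0)
The last nonzero remainder is the constant 58, so the polynomials are coprime and gcd = 1.

1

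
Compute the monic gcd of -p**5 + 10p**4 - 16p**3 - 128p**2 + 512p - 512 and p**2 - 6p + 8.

By polynomial division,
  -p**5 + 10p**4 - 16p**3 - 128p**2 + 512p - 512 = (-p**3 + 4p**2 + 16p - 64)(p**2 - 6p + 8) + (0)
The last nonzero remainder p**2 - 6p + 8 is already monic.

p**2 - 6p + 8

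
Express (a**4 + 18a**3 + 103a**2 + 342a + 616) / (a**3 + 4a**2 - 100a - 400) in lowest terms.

Euclidean algorithm in ℚ[a]:
  a**4 + 18a**3 + 103a**2 + 342a + 616 = (a + 14)(a**3 + 4a**2 - 100a - 400) + (147a**2 + 2142a + 6216)
  a**3 + 4a**2 - 100a - 400 = ((1/147)a - 74/1029)(147a**2 + 2142a + 6216) + ((576/49)a + 2304/49)
  147a**2 + 2142a + 6216 = ((2401/192)a + 12691/96)((576/49)a + 2304/49) + (0)
Last nonzero remainder: (576/49)a + 2304/49. Dividing through by 576/49 gives the monic gcd a + 4.
Cancel a + 4 from numerator and denominator to get the reduced form.

(a**3 + 14a**2 + 47a + 154)/(a**2 - 100)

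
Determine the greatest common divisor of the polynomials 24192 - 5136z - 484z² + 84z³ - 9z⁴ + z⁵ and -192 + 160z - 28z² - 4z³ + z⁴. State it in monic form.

-24 + 2z + z²

Repeated division with remainder:
  z⁵ - 9z⁴ + 84z³ - 484z² - 5136z + 24192 = (z - 5)(z⁴ - 4z³ - 28z² + 160z - 192) + (92z³ - 784z² - 4144z + 23232)
  z⁴ - 4z³ - 28z² + 160z - 192 = ((1/92)z + 26/529)(92z³ - 784z² - 4144z + 23232) + ((29400/529)z² + (58800/529)z - 705600/529)
  92z³ - 784z² - 4144z + 23232 = ((12167/7350)z - 64009/3675)((29400/529)z² + (58800/529)z - 705600/529) + (0)
Last nonzero remainder: (29400/529)z² + (58800/529)z - 705600/529. Dividing through by 29400/529 gives the monic gcd z² + 2z - 24.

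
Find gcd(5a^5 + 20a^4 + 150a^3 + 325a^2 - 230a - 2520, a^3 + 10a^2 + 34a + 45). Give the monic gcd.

Euclidean algorithm in ℚ[a]:
  5a^5 + 20a^4 + 150a^3 + 325a^2 - 230a - 2520 = (5a^2 - 30a + 280)(a^3 + 10a^2 + 34a + 45) + (-1680a^2 - 8400a - 15120)
  a^3 + 10a^2 + 34a + 45 = (-(1/1680)a - 1/336)(-1680a^2 - 8400a - 15120) + (0)
Last nonzero remainder: -1680a^2 - 8400a - 15120. Dividing through by -1680 gives the monic gcd a^2 + 5a + 9.

a^2 + 5a + 9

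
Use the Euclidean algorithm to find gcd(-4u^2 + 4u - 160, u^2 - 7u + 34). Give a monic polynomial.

1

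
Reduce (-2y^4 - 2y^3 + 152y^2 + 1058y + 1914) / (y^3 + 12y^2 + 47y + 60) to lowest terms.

Apply the Euclidean algorithm:
  -2y^4 - 2y^3 + 152y^2 + 1058y + 1914 = (-2y + 22)(y^3 + 12y^2 + 47y + 60) + (-18y^2 + 144y + 594)
  y^3 + 12y^2 + 47y + 60 = (-(1/18)y - 10/9)(-18y^2 + 144y + 594) + (240y + 720)
  -18y^2 + 144y + 594 = (-(3/40)y + 33/40)(240y + 720) + (0)
Last nonzero remainder: 240y + 720. Dividing through by 240 gives the monic gcd y + 3.
Cancel y + 3 from numerator and denominator to get the reduced form.

(-2y^3 + 4y^2 + 140y + 638)/(y^2 + 9y + 20)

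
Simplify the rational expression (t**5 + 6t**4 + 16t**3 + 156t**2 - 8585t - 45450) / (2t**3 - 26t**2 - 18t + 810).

(t**3 + 10t**2 + 101t + 1010)/(2t - 18)

Apply the Euclidean algorithm:
  t**5 + 6t**4 + 16t**3 + 156t**2 - 8585t - 45450 = ((1/2)t**2 + (19/2)t + 136)(2t**3 - 26t**2 - 18t + 810) + (3458t**2 - 13832t - 155610)
  2t**3 - 26t**2 - 18t + 810 = ((1/1729)t - 9/1729)(3458t**2 - 13832t - 155610) + (0)
Last nonzero remainder: 3458t**2 - 13832t - 155610. Dividing through by 3458 gives the monic gcd t**2 - 4t - 45.
Cancel t**2 - 4t - 45 from numerator and denominator to get the reduced form.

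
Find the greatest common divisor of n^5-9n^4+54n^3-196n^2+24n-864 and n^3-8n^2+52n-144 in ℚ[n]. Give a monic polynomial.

Euclidean algorithm in ℚ[n]:
  n^5-9n^4+54n^3-196n^2+24n-864 = (n^2-n-6)(n^3-8n^2+52n-144) + (-48n^2+192n-1728)
  n^3-8n^2+52n-144 = (-(1/48)n+1/12)(-48n^2+192n-1728) + (0)
Last nonzero remainder: -48n^2+192n-1728. Dividing through by -48 gives the monic gcd n^2-4n+36.

n^2-4n+36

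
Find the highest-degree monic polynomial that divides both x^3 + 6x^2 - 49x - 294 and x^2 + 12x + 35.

x + 7

Euclidean algorithm in ℚ[x]:
  x^3 + 6x^2 - 49x - 294 = (x - 6)(x^2 + 12x + 35) + (-12x - 84)
  x^2 + 12x + 35 = (-(1/12)x - 5/12)(-12x - 84) + (0)
Last nonzero remainder: -12x - 84. Dividing through by -12 gives the monic gcd x + 7.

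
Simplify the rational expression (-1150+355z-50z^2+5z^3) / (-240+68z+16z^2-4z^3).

(-230+25z-5z^2)/(-48+4z+4z^2)

Euclidean algorithm in ℚ[z]:
  5z^3-50z^2+355z-1150 = (-5/4)(-4z^3+16z^2+68z-240) + (-30z^2+440z-1450)
  -4z^3+16z^2+68z-240 = ((2/15)z+64/45)(-30z^2+440z-1450) + (-(3280/9)z+16400/9)
  -30z^2+440z-1450 = ((27/328)z-261/328)(-(3280/9)z+16400/9) + (0)
Last nonzero remainder: -(3280/9)z+16400/9. Dividing through by -3280/9 gives the monic gcd z-5.
Cancel z-5 from numerator and denominator to get the reduced form.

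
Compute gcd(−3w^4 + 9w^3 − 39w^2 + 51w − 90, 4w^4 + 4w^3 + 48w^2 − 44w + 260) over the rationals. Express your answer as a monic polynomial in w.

Apply the Euclidean algorithm:
  −3w^4 + 9w^3 − 39w^2 + 51w − 90 = (−3/4)(4w^4 + 4w^3 + 48w^2 − 44w + 260) + (12w^3 − 3w^2 + 18w + 105)
  4w^4 + 4w^3 + 48w^2 − 44w + 260 = ((1/3)w + 5/12)(12w^3 − 3w^2 + 18w + 105) + ((173/4)w^2 − (173/2)w + 865/4)
  12w^3 − 3w^2 + 18w + 105 = ((48/173)w + 84/173)((173/4)w^2 − (173/2)w + 865/4) + (0)
Last nonzero remainder: (173/4)w^2 − (173/2)w + 865/4. Dividing through by 173/4 gives the monic gcd w^2 − 2w + 5.

w^2 − 2w + 5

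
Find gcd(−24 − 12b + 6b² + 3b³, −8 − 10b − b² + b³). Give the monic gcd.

2 + b

Repeated division with remainder:
  3b³ + 6b² − 12b − 24 = (3)(b³ − b² − 10b − 8) + (9b² + 18b)
  b³ − b² − 10b − 8 = ((1/9)b − 1/3)(9b² + 18b) + (−4b − 8)
  9b² + 18b = (−(9/4)b)(−4b − 8) + (0)
Last nonzero remainder: −4b − 8. Dividing through by −4 gives the monic gcd b + 2.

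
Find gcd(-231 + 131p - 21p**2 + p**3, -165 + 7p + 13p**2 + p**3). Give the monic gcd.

Euclidean algorithm in ℚ[p]:
  p**3 - 21p**2 + 131p - 231 = (p**3 + 13p**2 + 7p - 165) + (-34p**2 + 124p - 66)
  p**3 + 13p**2 + 7p - 165 = (-(1/34)p - 283/578)(-34p**2 + 124p - 66) + ((19008/289)p - 57024/289)
  -34p**2 + 124p - 66 = (-(4913/9504)p + 289/864)((19008/289)p - 57024/289) + (0)
Last nonzero remainder: (19008/289)p - 57024/289. Dividing through by 19008/289 gives the monic gcd p - 3.

-3 + p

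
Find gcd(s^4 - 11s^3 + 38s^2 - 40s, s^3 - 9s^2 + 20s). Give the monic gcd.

By polynomial division,
  s^4 - 11s^3 + 38s^2 - 40s = (s - 2)(s^3 - 9s^2 + 20s) + (0)
The last nonzero remainder s^3 - 9s^2 + 20s is already monic.

s^3 - 9s^2 + 20s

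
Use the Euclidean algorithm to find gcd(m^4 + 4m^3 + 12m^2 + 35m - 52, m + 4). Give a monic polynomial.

m + 4

By polynomial division,
  m^4 + 4m^3 + 12m^2 + 35m - 52 = (m^3 + 12m - 13)(m + 4) + (0)
The last nonzero remainder m + 4 is already monic.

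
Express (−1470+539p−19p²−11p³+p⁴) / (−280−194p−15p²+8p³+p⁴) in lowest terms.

Apply the Euclidean algorithm:
  p⁴−11p³−19p²+539p−1470 = (p⁴+8p³−15p²−194p−280) + (−19p³−4p²+733p−1190)
  p⁴+8p³−15p²−194p−280 = (−(1/19)p−148/361)(−19p³−4p²+733p−1190) + ((7920/361)p²+(15840/361)p−277200/361)
  −19p³−4p²+733p−1190 = (−(6859/7920)p+6137/3960)((7920/361)p²+(15840/361)p−277200/361) + (0)
Last nonzero remainder: (7920/361)p²+(15840/361)p−277200/361. Dividing through by 7920/361 gives the monic gcd p²+2p−35.
Cancel p²+2p−35 from numerator and denominator to get the reduced form.

(42−13p+p²)/(8+6p+p²)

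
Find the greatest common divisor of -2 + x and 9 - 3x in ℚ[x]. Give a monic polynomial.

1

By polynomial division,
  x - 2 = (-1/3)(-3x + 9) + (1)
  -3x + 9 = (-3x + 9)(1) + (0)
The last nonzero remainder is the constant 1, so the polynomials are coprime and gcd = 1.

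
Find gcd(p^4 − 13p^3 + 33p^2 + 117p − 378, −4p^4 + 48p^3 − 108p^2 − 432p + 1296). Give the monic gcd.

Euclidean algorithm in ℚ[p]:
  p^4 − 13p^3 + 33p^2 + 117p − 378 = (−1/4)(−4p^4 + 48p^3 − 108p^2 − 432p + 1296) + (−p^3 + 6p^2 + 9p − 54)
  −4p^4 + 48p^3 − 108p^2 − 432p + 1296 = (4p − 24)(−p^3 + 6p^2 + 9p − 54) + (0)
Last nonzero remainder: −p^3 + 6p^2 + 9p − 54. Dividing through by −1 gives the monic gcd p^3 − 6p^2 − 9p + 54.

p^3 − 6p^2 − 9p + 54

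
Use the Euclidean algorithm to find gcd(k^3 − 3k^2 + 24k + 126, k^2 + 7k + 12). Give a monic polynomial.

k + 3

Apply the Euclidean algorithm:
  k^3 − 3k^2 + 24k + 126 = (k − 10)(k^2 + 7k + 12) + (82k + 246)
  k^2 + 7k + 12 = ((1/82)k + 2/41)(82k + 246) + (0)
Last nonzero remainder: 82k + 246. Dividing through by 82 gives the monic gcd k + 3.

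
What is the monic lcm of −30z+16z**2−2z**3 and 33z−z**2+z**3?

Apply the Euclidean algorithm:
  −2z**3+16z**2−30z = (−2)(z**3−z**2+33z) + (14z**2+36z)
  z**3−z**2+33z = ((1/14)z−25/98)(14z**2+36z) + ((2067/49)z)
  14z**2+36z = ((686/2067)z+588/689)((2067/49)z) + (0)
Last nonzero remainder: (2067/49)z. Dividing through by 2067/49 gives the monic gcd z.
Then lcm(f, g) = f·g / gcd(f, g); expanding and making the result monic gives the answer.

495z−279z**2+56z**3−9z**4+z**5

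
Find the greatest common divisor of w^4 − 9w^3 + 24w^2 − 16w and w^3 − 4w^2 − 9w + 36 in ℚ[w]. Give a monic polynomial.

By polynomial division,
  w^4 − 9w^3 + 24w^2 − 16w = (w − 5)(w^3 − 4w^2 − 9w + 36) + (13w^2 − 97w + 180)
  w^3 − 4w^2 − 9w + 36 = ((1/13)w + 45/169)(13w^2 − 97w + 180) + ((504/169)w − 2016/169)
  13w^2 − 97w + 180 = ((2197/504)w − 845/56)((504/169)w − 2016/169) + (0)
Last nonzero remainder: (504/169)w − 2016/169. Dividing through by 504/169 gives the monic gcd w − 4.

w − 4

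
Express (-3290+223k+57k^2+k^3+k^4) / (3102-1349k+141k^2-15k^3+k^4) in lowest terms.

By polynomial division,
  k^4+k^3+57k^2+223k-3290 = (k^4-15k^3+141k^2-1349k+3102) + (16k^3-84k^2+1572k-6392)
  k^4-15k^3+141k^2-1349k+3102 = ((1/16)k-39/64)(16k^3-84k^2+1572k-6392) + (-(135/16)k^2+(135/16)k-6345/8)
  16k^3-84k^2+1572k-6392 = (-(256/135)k+1088/135)(-(135/16)k^2+(135/16)k-6345/8) + (0)
Last nonzero remainder: -(135/16)k^2+(135/16)k-6345/8. Dividing through by -135/16 gives the monic gcd k^2-k+94.
Cancel k^2-k+94 from numerator and denominator to get the reduced form.

(-35+2k+k^2)/(33-14k+k^2)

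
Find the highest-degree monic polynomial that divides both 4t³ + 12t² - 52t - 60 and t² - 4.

1

Repeated division with remainder:
  4t³ + 12t² - 52t - 60 = (4t + 12)(t² - 4) + (-36t - 12)
  t² - 4 = (-(1/36)t + 1/108)(-36t - 12) + (-35/9)
  -36t - 12 = ((324/35)t + 108/35)(-35/9) + (0)
The last nonzero remainder is the constant -35/9, so the polynomials are coprime and gcd = 1.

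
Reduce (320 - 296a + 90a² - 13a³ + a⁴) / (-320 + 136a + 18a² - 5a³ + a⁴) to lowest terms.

Repeated division with remainder:
  a⁴ - 13a³ + 90a² - 296a + 320 = (a⁴ - 5a³ + 18a² + 136a - 320) + (-8a³ + 72a² - 432a + 640)
  a⁴ - 5a³ + 18a² + 136a - 320 = (-(1/8)a - 1/2)(-8a³ + 72a² - 432a + 640) + (0)
Last nonzero remainder: -8a³ + 72a² - 432a + 640. Dividing through by -8 gives the monic gcd a³ - 9a² + 54a - 80.
Cancel a³ - 9a² + 54a - 80 from numerator and denominator to get the reduced form.

(-4 + a)/(4 + a)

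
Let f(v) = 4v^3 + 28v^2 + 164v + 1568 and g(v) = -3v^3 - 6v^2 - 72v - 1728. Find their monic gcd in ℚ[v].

v + 8

By polynomial division,
  4v^3 + 28v^2 + 164v + 1568 = (-4/3)(-3v^3 - 6v^2 - 72v - 1728) + (20v^2 + 68v - 736)
  -3v^3 - 6v^2 - 72v - 1728 = (-(3/20)v + 21/100)(20v^2 + 68v - 736) + (-(4917/25)v - 39336/25)
  20v^2 + 68v - 736 = (-(500/4917)v + 2300/4917)(-(4917/25)v - 39336/25) + (0)
Last nonzero remainder: -(4917/25)v - 39336/25. Dividing through by -4917/25 gives the monic gcd v + 8.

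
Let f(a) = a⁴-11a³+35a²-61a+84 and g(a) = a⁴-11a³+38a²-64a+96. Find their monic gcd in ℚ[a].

Repeated division with remainder:
  a⁴-11a³+35a²-61a+84 = (a⁴-11a³+38a²-64a+96) + (-3a²+3a-12)
  a⁴-11a³+38a²-64a+96 = (-(1/3)a²+(10/3)a-8)(-3a²+3a-12) + (0)
Last nonzero remainder: -3a²+3a-12. Dividing through by -3 gives the monic gcd a²-a+4.

a²-a+4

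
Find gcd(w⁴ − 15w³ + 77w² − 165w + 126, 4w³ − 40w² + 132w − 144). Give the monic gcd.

Repeated division with remainder:
  w⁴ − 15w³ + 77w² − 165w + 126 = ((1/4)w − 5/4)(4w³ − 40w² + 132w − 144) + (−6w² + 36w − 54)
  4w³ − 40w² + 132w − 144 = (−(2/3)w + 8/3)(−6w² + 36w − 54) + (0)
Last nonzero remainder: −6w² + 36w − 54. Dividing through by −6 gives the monic gcd w² − 6w + 9.

w² − 6w + 9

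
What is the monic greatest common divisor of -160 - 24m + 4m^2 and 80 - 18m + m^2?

Repeated division with remainder:
  4m^2 - 24m - 160 = (4)(m^2 - 18m + 80) + (48m - 480)
  m^2 - 18m + 80 = ((1/48)m - 1/6)(48m - 480) + (0)
Last nonzero remainder: 48m - 480. Dividing through by 48 gives the monic gcd m - 10.

-10 + m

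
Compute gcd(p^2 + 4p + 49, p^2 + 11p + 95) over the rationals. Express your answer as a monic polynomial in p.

1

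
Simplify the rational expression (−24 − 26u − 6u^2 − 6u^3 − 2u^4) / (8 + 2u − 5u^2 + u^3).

(−24 − 2u − 4u^2 − 2u^3)/(8 − 6u + u^2)

By polynomial division,
  −2u^4 − 6u^3 − 6u^2 − 26u − 24 = (−2u − 16)(u^3 − 5u^2 + 2u + 8) + (−82u^2 + 22u + 104)
  u^3 − 5u^2 + 2u + 8 = (−(1/82)u + 97/1681)(−82u^2 + 22u + 104) + ((3360/1681)u + 3360/1681)
  −82u^2 + 22u + 104 = (−(68921/1680)u + 21853/420)((3360/1681)u + 3360/1681) + (0)
Last nonzero remainder: (3360/1681)u + 3360/1681. Dividing through by 3360/1681 gives the monic gcd u + 1.
Cancel u + 1 from numerator and denominator to get the reduced form.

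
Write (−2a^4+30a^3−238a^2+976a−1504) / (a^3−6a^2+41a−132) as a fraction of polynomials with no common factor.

(−2a^3+22a^2−150a+376)/(a^2−2a+33)

Apply the Euclidean algorithm:
  −2a^4+30a^3−238a^2+976a−1504 = (−2a+18)(a^3−6a^2+41a−132) + (−48a^2−26a+872)
  a^3−6a^2+41a−132 = (−(1/48)a+157/1152)(−48a^2−26a+872) + ((36121/576)a−36121/144)
  −48a^2−26a+872 = (−(27648/36121)a−125568/36121)((36121/576)a−36121/144) + (0)
Last nonzero remainder: (36121/576)a−36121/144. Dividing through by 36121/576 gives the monic gcd a−4.
Cancel a−4 from numerator and denominator to get the reduced form.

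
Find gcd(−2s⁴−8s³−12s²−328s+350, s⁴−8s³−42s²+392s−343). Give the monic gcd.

s²+6s−7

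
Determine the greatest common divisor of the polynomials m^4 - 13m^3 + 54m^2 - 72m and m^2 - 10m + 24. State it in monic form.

Euclidean algorithm in ℚ[m]:
  m^4 - 13m^3 + 54m^2 - 72m = (m^2 - 3m)(m^2 - 10m + 24) + (0)
The last nonzero remainder m^2 - 10m + 24 is already monic.

m^2 - 10m + 24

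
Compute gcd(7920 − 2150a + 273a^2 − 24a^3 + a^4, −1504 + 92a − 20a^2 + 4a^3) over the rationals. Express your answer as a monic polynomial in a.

−8 + a

Repeated division with remainder:
  a^4 − 24a^3 + 273a^2 − 2150a + 7920 = ((1/4)a − 19/4)(4a^3 − 20a^2 + 92a − 1504) + (155a^2 − 1337a + 776)
  4a^3 − 20a^2 + 92a − 1504 = ((4/155)a + 2248/24025)(155a^2 − 1337a + 776) + ((4734756/24025)a − 37878048/24025)
  155a^2 − 1337a + 776 = ((3723875/4734756)a − 2330425/4734756)((4734756/24025)a − 37878048/24025) + (0)
Last nonzero remainder: (4734756/24025)a − 37878048/24025. Dividing through by 4734756/24025 gives the monic gcd a − 8.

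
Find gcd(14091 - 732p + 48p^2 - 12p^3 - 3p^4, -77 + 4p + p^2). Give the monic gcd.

-77 + 4p + p^2

Euclidean algorithm in ℚ[p]:
  -3p^4 - 12p^3 + 48p^2 - 732p + 14091 = (-3p^2 - 183)(p^2 + 4p - 77) + (0)
The last nonzero remainder p^2 + 4p - 77 is already monic.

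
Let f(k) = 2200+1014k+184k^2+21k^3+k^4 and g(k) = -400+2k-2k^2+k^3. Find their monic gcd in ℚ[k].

Euclidean algorithm in ℚ[k]:
  k^4+21k^3+184k^2+1014k+2200 = (k+23)(k^3-2k^2+2k-400) + (228k^2+1368k+11400)
  k^3-2k^2+2k-400 = ((1/228)k-2/57)(228k^2+1368k+11400) + (0)
Last nonzero remainder: 228k^2+1368k+11400. Dividing through by 228 gives the monic gcd k^2+6k+50.

50+6k+k^2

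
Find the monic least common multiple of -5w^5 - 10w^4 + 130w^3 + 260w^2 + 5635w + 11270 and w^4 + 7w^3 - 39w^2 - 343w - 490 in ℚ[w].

w^6 + 7w^5 - 16w^4 - 182w^3 - 1387w^2 - 7889w - 11270

Apply the Euclidean algorithm:
  -5w^5 - 10w^4 + 130w^3 + 260w^2 + 5635w + 11270 = (-5w + 25)(w^4 + 7w^3 - 39w^2 - 343w - 490) + (-240w^3 - 480w^2 + 11760w + 23520)
  w^4 + 7w^3 - 39w^2 - 343w - 490 = (-(1/240)w - 1/48)(-240w^3 - 480w^2 + 11760w + 23520) + (0)
Last nonzero remainder: -240w^3 - 480w^2 + 11760w + 23520. Dividing through by -240 gives the monic gcd w^3 + 2w^2 - 49w - 98.
Then lcm(f, g) = f·g / gcd(f, g); expanding and making the result monic gives the answer.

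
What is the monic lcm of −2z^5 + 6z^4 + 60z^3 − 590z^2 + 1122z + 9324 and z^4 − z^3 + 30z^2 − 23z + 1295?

By polynomial division,
  −2z^5 + 6z^4 + 60z^3 − 590z^2 + 1122z + 9324 = (−2z + 4)(z^4 − z^3 + 30z^2 − 23z + 1295) + (124z^3 − 756z^2 + 3804z + 4144)
  z^4 − z^3 + 30z^2 − 23z + 1295 = ((1/124)z + 79/1922)(124z^3 − 756z^2 + 3804z + 4144) + ((29211/961)z^2 − (204477/961)z + 1080807/961)
  124z^3 − 756z^2 + 3804z + 4144 = ((119164/29211)z + 15376/4173)((29211/961)z^2 − (204477/961)z + 1080807/961) + (0)
Last nonzero remainder: (29211/961)z^2 − (204477/961)z + 1080807/961. Dividing through by 29211/961 gives the monic gcd z^2 − 7z + 37.
Then lcm(f, g) = f·g / gcd(f, g); expanding and making the result monic gives the answer.

z^7 + 3z^6 − 13z^5 + 10z^4 + 159z^3 + 2297z^2 − 47607z − 163170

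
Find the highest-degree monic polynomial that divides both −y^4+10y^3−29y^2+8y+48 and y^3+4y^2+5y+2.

y+1

Apply the Euclidean algorithm:
  −y^4+10y^3−29y^2+8y+48 = (−y+14)(y^3+4y^2+5y+2) + (−80y^2−60y+20)
  y^3+4y^2+5y+2 = (−(1/80)y−13/320)(−80y^2−60y+20) + ((45/16)y+45/16)
  −80y^2−60y+20 = (−(256/9)y+64/9)((45/16)y+45/16) + (0)
Last nonzero remainder: (45/16)y+45/16. Dividing through by 45/16 gives the monic gcd y+1.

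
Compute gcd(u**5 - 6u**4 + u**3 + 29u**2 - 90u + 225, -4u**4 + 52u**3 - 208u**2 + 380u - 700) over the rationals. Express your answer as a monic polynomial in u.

Euclidean algorithm in ℚ[u]:
  u**5 - 6u**4 + u**3 + 29u**2 - 90u + 225 = (-(1/4)u - 7/4)(-4u**4 + 52u**3 - 208u**2 + 380u - 700) + (40u**3 - 240u**2 + 400u - 1000)
  -4u**4 + 52u**3 - 208u**2 + 380u - 700 = (-(1/10)u + 7/10)(40u**3 - 240u**2 + 400u - 1000) + (0)
Last nonzero remainder: 40u**3 - 240u**2 + 400u - 1000. Dividing through by 40 gives the monic gcd u**3 - 6u**2 + 10u - 25.

u**3 - 6u**2 + 10u - 25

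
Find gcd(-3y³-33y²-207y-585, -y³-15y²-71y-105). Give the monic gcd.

Apply the Euclidean algorithm:
  -3y³-33y²-207y-585 = (3)(-y³-15y²-71y-105) + (12y²+6y-270)
  -y³-15y²-71y-105 = (-(1/12)y-29/24)(12y²+6y-270) + (-(345/4)y-1725/4)
  12y²+6y-270 = (-(16/115)y+72/115)(-(345/4)y-1725/4) + (0)
Last nonzero remainder: -(345/4)y-1725/4. Dividing through by -345/4 gives the monic gcd y+5.

y+5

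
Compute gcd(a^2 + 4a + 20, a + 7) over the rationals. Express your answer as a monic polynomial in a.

Apply the Euclidean algorithm:
  a^2 + 4a + 20 = (a - 3)(a + 7) + (41)
  a + 7 = ((1/41)a + 7/41)(41) + (0)
The last nonzero remainder is the constant 41, so the polynomials are coprime and gcd = 1.

1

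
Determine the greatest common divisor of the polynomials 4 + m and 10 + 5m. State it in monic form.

1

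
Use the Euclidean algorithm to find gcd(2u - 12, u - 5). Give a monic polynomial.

By polynomial division,
  2u - 12 = (2)(u - 5) + (-2)
  u - 5 = (-(1/2)u + 5/2)(-2) + (0)
The last nonzero remainder is the constant -2, so the polynomials are coprime and gcd = 1.

1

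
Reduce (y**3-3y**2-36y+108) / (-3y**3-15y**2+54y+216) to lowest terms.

(-y**2+9y-18)/(3y**2-3y-36)

By polynomial division,
  y**3-3y**2-36y+108 = (-1/3)(-3y**3-15y**2+54y+216) + (-8y**2-18y+180)
  -3y**3-15y**2+54y+216 = ((3/8)y+33/32)(-8y**2-18y+180) + ((81/16)y+243/8)
  -8y**2-18y+180 = (-(128/81)y+160/27)((81/16)y+243/8) + (0)
Last nonzero remainder: (81/16)y+243/8. Dividing through by 81/16 gives the monic gcd y+6.
Cancel y+6 from numerator and denominator to get the reduced form.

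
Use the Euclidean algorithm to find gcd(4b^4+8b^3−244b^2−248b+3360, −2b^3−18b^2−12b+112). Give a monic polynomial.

b+7

By polynomial division,
  4b^4+8b^3−244b^2−248b+3360 = (−2b+14)(−2b^3−18b^2−12b+112) + (−16b^2+144b+1792)
  −2b^3−18b^2−12b+112 = ((1/8)b+9/4)(−16b^2+144b+1792) + (−560b−3920)
  −16b^2+144b+1792 = ((1/35)b−16/35)(−560b−3920) + (0)
Last nonzero remainder: −560b−3920. Dividing through by −560 gives the monic gcd b+7.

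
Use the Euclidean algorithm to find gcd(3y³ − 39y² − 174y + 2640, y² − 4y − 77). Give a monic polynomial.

Euclidean algorithm in ℚ[y]:
  3y³ − 39y² − 174y + 2640 = (3y − 27)(y² − 4y − 77) + (−51y + 561)
  y² − 4y − 77 = (−(1/51)y − 7/51)(−51y + 561) + (0)
Last nonzero remainder: −51y + 561. Dividing through by −51 gives the monic gcd y − 11.

y − 11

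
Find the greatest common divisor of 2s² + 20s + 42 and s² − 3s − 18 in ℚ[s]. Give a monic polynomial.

s + 3

Euclidean algorithm in ℚ[s]:
  2s² + 20s + 42 = (2)(s² − 3s − 18) + (26s + 78)
  s² − 3s − 18 = ((1/26)s − 3/13)(26s + 78) + (0)
Last nonzero remainder: 26s + 78. Dividing through by 26 gives the monic gcd s + 3.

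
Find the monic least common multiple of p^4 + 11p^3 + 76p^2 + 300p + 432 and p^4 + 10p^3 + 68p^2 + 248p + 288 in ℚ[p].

p^5 + 13p^4 + 98p^3 + 452p^2 + 1032p + 864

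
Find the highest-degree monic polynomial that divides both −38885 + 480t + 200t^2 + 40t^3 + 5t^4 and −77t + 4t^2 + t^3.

−77 + 4t + t^2

Euclidean algorithm in ℚ[t]:
  5t^4 + 40t^3 + 200t^2 + 480t − 38885 = (5t + 20)(t^3 + 4t^2 − 77t) + (505t^2 + 2020t − 38885)
  t^3 + 4t^2 − 77t = ((1/505)t)(505t^2 + 2020t − 38885) + (0)
Last nonzero remainder: 505t^2 + 2020t − 38885. Dividing through by 505 gives the monic gcd t^2 + 4t − 77.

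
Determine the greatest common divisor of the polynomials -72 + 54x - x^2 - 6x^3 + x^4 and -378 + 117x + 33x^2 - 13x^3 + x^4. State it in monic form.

Repeated division with remainder:
  x^4 - 6x^3 - x^2 + 54x - 72 = (x^4 - 13x^3 + 33x^2 + 117x - 378) + (7x^3 - 34x^2 - 63x + 306)
  x^4 - 13x^3 + 33x^2 + 117x - 378 = ((1/7)x - 57/49)(7x^3 - 34x^2 - 63x + 306) + ((120/49)x^2 - 1080/49)
  7x^3 - 34x^2 - 63x + 306 = ((343/120)x - 833/60)((120/49)x^2 - 1080/49) + (0)
Last nonzero remainder: (120/49)x^2 - 1080/49. Dividing through by 120/49 gives the monic gcd x^2 - 9.

-9 + x^2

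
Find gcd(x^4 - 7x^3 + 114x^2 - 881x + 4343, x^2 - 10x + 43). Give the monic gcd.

Euclidean algorithm in ℚ[x]:
  x^4 - 7x^3 + 114x^2 - 881x + 4343 = (x^2 + 3x + 101)(x^2 - 10x + 43) + (0)
The last nonzero remainder x^2 - 10x + 43 is already monic.

x^2 - 10x + 43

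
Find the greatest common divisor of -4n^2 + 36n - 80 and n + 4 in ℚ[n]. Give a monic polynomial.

Repeated division with remainder:
  -4n^2 + 36n - 80 = (-4n + 52)(n + 4) + (-288)
  n + 4 = (-(1/288)n - 1/72)(-288) + (0)
The last nonzero remainder is the constant -288, so the polynomials are coprime and gcd = 1.

1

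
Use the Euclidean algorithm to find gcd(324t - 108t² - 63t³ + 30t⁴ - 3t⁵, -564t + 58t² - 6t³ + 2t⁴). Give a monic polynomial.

By polynomial division,
  -3t⁵ + 30t⁴ - 63t³ - 108t² + 324t = (-(3/2)t + 21/2)(2t⁴ - 6t³ + 58t² - 564t) + (87t³ - 1563t² + 6246t)
  2t⁴ - 6t³ + 58t² - 564t = ((2/87)t + 868/2523)(87t³ - 1563t² + 6246t) + ((380250/841)t² - (2281500/841)t)
  87t³ - 1563t² + 6246t = ((24389/126750)t - 291827/126750)((380250/841)t² - (2281500/841)t) + (0)
Last nonzero remainder: (380250/841)t² - (2281500/841)t. Dividing through by 380250/841 gives the monic gcd t² - 6t.

-6t + t²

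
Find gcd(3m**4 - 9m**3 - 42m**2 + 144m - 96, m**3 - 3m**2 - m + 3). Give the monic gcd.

m - 1

Repeated division with remainder:
  3m**4 - 9m**3 - 42m**2 + 144m - 96 = (3m)(m**3 - 3m**2 - m + 3) + (-39m**2 + 135m - 96)
  m**3 - 3m**2 - m + 3 = (-(1/39)m - 2/169)(-39m**2 + 135m - 96) + (-(315/169)m + 315/169)
  -39m**2 + 135m - 96 = ((2197/105)m - 5408/105)(-(315/169)m + 315/169) + (0)
Last nonzero remainder: -(315/169)m + 315/169. Dividing through by -315/169 gives the monic gcd m - 1.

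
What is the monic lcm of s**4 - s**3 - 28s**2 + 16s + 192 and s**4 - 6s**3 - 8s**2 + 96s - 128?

By polynomial division,
  s**4 - s**3 - 28s**2 + 16s + 192 = (s**4 - 6s**3 - 8s**2 + 96s - 128) + (5s**3 - 20s**2 - 80s + 320)
  s**4 - 6s**3 - 8s**2 + 96s - 128 = ((1/5)s - 2/5)(5s**3 - 20s**2 - 80s + 320) + (0)
Last nonzero remainder: 5s**3 - 20s**2 - 80s + 320. Dividing through by 5 gives the monic gcd s**3 - 4s**2 - 16s + 64.
Then lcm(f, g) = f·g / gcd(f, g); expanding and making the result monic gives the answer.

s**5 - 3s**4 - 26s**3 + 72s**2 + 160s - 384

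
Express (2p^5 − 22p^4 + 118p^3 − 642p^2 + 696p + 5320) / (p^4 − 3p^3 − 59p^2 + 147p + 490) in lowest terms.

(2p^2 − 2p + 76)/(p + 7)

Euclidean algorithm in ℚ[p]:
  2p^5 − 22p^4 + 118p^3 − 642p^2 + 696p + 5320 = (2p − 16)(p^4 − 3p^3 − 59p^2 + 147p + 490) + (188p^3 − 1880p^2 + 2068p + 13160)
  p^4 − 3p^3 − 59p^2 + 147p + 490 = ((1/188)p + 7/188)(188p^3 − 1880p^2 + 2068p + 13160) + (0)
Last nonzero remainder: 188p^3 − 1880p^2 + 2068p + 13160. Dividing through by 188 gives the monic gcd p^3 − 10p^2 + 11p + 70.
Cancel p^3 − 10p^2 + 11p + 70 from numerator and denominator to get the reduced form.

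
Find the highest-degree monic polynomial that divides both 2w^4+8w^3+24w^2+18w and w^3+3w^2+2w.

Apply the Euclidean algorithm:
  2w^4+8w^3+24w^2+18w = (2w+2)(w^3+3w^2+2w) + (14w^2+14w)
  w^3+3w^2+2w = ((1/14)w+1/7)(14w^2+14w) + (0)
Last nonzero remainder: 14w^2+14w. Dividing through by 14 gives the monic gcd w^2+w.

w^2+w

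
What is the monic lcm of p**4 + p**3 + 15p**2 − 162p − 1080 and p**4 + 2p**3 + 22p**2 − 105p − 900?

Repeated division with remainder:
  p**4 + p**3 + 15p**2 − 162p − 1080 = (p**4 + 2p**3 + 22p**2 − 105p − 900) + (−p**3 − 7p**2 − 57p − 180)
  p**4 + 2p**3 + 22p**2 − 105p − 900 = (−p + 5)(−p**3 − 7p**2 − 57p − 180) + (0)
Last nonzero remainder: −p**3 − 7p**2 − 57p − 180. Dividing through by −1 gives the monic gcd p**3 + 7p**2 + 57p + 180.
Then lcm(f, g) = f·g / gcd(f, g); expanding and making the result monic gives the answer.

p**5 − 4p**4 + 10p**3 − 237p**2 − 270p + 5400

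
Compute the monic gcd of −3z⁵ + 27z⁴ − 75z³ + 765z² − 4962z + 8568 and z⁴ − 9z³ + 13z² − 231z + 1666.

Repeated division with remainder:
  −3z⁵ + 27z⁴ − 75z³ + 765z² − 4962z + 8568 = (−3z)(z⁴ − 9z³ + 13z² − 231z + 1666) + (−36z³ + 72z² + 36z + 8568)
  z⁴ − 9z³ + 13z² − 231z + 1666 = (−(1/36)z + 7/36)(−36z³ + 72z² + 36z + 8568) + (0)
Last nonzero remainder: −36z³ + 72z² + 36z + 8568. Dividing through by −36 gives the monic gcd z³ − 2z² − z − 238.

z³ − 2z² − z − 238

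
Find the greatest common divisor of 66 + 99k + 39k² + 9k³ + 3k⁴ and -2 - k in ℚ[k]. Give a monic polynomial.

2 + k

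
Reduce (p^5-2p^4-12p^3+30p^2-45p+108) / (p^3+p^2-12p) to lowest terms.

(p^3-3p^2+3p-9)/(p)

By polynomial division,
  p^5-2p^4-12p^3+30p^2-45p+108 = (p^2-3p+3)(p^3+p^2-12p) + (-9p^2-9p+108)
  p^3+p^2-12p = (-(1/9)p)(-9p^2-9p+108) + (0)
Last nonzero remainder: -9p^2-9p+108. Dividing through by -9 gives the monic gcd p^2+p-12.
Cancel p^2+p-12 from numerator and denominator to get the reduced form.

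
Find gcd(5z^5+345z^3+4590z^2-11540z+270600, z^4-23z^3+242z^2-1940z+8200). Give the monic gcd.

Apply the Euclidean algorithm:
  5z^5+345z^3+4590z^2-11540z+270600 = (5z+115)(z^4-23z^3+242z^2-1940z+8200) + (1780z^3-13540z^2+170560z-672400)
  z^4-23z^3+242z^2-1940z+8200 = ((1/1780)z-137/15842)(1780z^3-13540z^2+170560z-672400) + ((230400/7921)z^2-(691200/7921)z+18892800/7921)
  1780z^3-13540z^2+170560z-672400 = ((704969/11520)z-324761/1152)((230400/7921)z^2-(691200/7921)z+18892800/7921) + (0)
Last nonzero remainder: (230400/7921)z^2-(691200/7921)z+18892800/7921. Dividing through by 230400/7921 gives the monic gcd z^2-3z+82.

z^2-3z+82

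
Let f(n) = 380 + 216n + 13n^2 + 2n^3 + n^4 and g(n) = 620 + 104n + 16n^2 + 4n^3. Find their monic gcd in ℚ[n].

5 + n

Repeated division with remainder:
  n^4 + 2n^3 + 13n^2 + 216n + 380 = ((1/4)n − 1/2)(4n^3 + 16n^2 + 104n + 620) + (−5n^2 + 113n + 690)
  4n^3 + 16n^2 + 104n + 620 = (−(4/5)n − 532/25)(−5n^2 + 113n + 690) + ((76516/25)n + 76516/5)
  −5n^2 + 113n + 690 = (−(125/76516)n + 1725/38258)((76516/25)n + 76516/5) + (0)
Last nonzero remainder: (76516/25)n + 76516/5. Dividing through by 76516/25 gives the monic gcd n + 5.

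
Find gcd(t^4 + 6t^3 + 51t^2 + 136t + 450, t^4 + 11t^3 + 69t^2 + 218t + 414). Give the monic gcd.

t^2 + 4t + 18

By polynomial division,
  t^4 + 6t^3 + 51t^2 + 136t + 450 = (t^4 + 11t^3 + 69t^2 + 218t + 414) + (−5t^3 − 18t^2 − 82t + 36)
  t^4 + 11t^3 + 69t^2 + 218t + 414 = (−(1/5)t − 37/25)(−5t^3 − 18t^2 − 82t + 36) + ((649/25)t^2 + (2596/25)t + 11682/25)
  −5t^3 − 18t^2 − 82t + 36 = (−(125/649)t + 50/649)((649/25)t^2 + (2596/25)t + 11682/25) + (0)
Last nonzero remainder: (649/25)t^2 + (2596/25)t + 11682/25. Dividing through by 649/25 gives the monic gcd t^2 + 4t + 18.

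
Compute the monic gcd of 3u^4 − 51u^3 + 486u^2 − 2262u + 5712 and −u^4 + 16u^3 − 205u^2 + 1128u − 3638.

u^2 − 8u + 34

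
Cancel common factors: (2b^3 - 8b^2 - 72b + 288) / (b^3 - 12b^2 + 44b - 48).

(2b + 12)/(b - 2)

Apply the Euclidean algorithm:
  2b^3 - 8b^2 - 72b + 288 = (2)(b^3 - 12b^2 + 44b - 48) + (16b^2 - 160b + 384)
  b^3 - 12b^2 + 44b - 48 = ((1/16)b - 1/8)(16b^2 - 160b + 384) + (0)
Last nonzero remainder: 16b^2 - 160b + 384. Dividing through by 16 gives the monic gcd b^2 - 10b + 24.
Cancel b^2 - 10b + 24 from numerator and denominator to get the reduced form.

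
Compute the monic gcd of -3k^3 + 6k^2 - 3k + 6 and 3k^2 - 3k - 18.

1

Repeated division with remainder:
  -3k^3 + 6k^2 - 3k + 6 = (-k + 1)(3k^2 - 3k - 18) + (-18k + 24)
  3k^2 - 3k - 18 = (-(1/6)k - 1/18)(-18k + 24) + (-50/3)
  -18k + 24 = ((27/25)k - 36/25)(-50/3) + (0)
The last nonzero remainder is the constant -50/3, so the polynomials are coprime and gcd = 1.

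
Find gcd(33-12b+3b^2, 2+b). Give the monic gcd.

Euclidean algorithm in ℚ[b]:
  3b^2-12b+33 = (3b-18)(b+2) + (69)
  b+2 = ((1/69)b+2/69)(69) + (0)
The last nonzero remainder is the constant 69, so the polynomials are coprime and gcd = 1.

1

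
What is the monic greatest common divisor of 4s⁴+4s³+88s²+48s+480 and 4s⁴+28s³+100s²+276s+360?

Euclidean algorithm in ℚ[s]:
  4s⁴+4s³+88s²+48s+480 = (4s⁴+28s³+100s²+276s+360) + (−24s³−12s²−228s+120)
  4s⁴+28s³+100s²+276s+360 = (−(1/6)s−13/12)(−24s³−12s²−228s+120) + (49s²+49s+490)
  −24s³−12s²−228s+120 = (−(24/49)s+12/49)(49s²+49s+490) + (0)
Last nonzero remainder: 49s²+49s+490. Dividing through by 49 gives the monic gcd s²+s+10.

s²+s+10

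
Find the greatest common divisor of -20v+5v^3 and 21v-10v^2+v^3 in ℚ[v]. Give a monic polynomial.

Apply the Euclidean algorithm:
  5v^3-20v = (5)(v^3-10v^2+21v) + (50v^2-125v)
  v^3-10v^2+21v = ((1/50)v-3/20)(50v^2-125v) + ((9/4)v)
  50v^2-125v = ((200/9)v-500/9)((9/4)v) + (0)
Last nonzero remainder: (9/4)v. Dividing through by 9/4 gives the monic gcd v.

v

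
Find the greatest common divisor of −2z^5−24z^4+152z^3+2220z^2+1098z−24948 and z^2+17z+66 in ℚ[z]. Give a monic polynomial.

Repeated division with remainder:
  −2z^5−24z^4+152z^3+2220z^2+1098z−24948 = (−2z^3+10z^2+114z−378)(z^2+17z+66) + (0)
The last nonzero remainder z^2+17z+66 is already monic.

z^2+17z+66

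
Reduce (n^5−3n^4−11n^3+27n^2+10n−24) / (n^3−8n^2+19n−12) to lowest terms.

(n^3+2n^2−5n−6)/(n−3)

By polynomial division,
  n^5−3n^4−11n^3+27n^2+10n−24 = (n^2+5n+10)(n^3−8n^2+19n−12) + (24n^2−120n+96)
  n^3−8n^2+19n−12 = ((1/24)n−1/8)(24n^2−120n+96) + (0)
Last nonzero remainder: 24n^2−120n+96. Dividing through by 24 gives the monic gcd n^2−5n+4.
Cancel n^2−5n+4 from numerator and denominator to get the reduced form.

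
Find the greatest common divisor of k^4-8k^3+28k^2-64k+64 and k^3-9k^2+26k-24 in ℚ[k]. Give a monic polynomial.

By polynomial division,
  k^4-8k^3+28k^2-64k+64 = (k+1)(k^3-9k^2+26k-24) + (11k^2-66k+88)
  k^3-9k^2+26k-24 = ((1/11)k-3/11)(11k^2-66k+88) + (0)
Last nonzero remainder: 11k^2-66k+88. Dividing through by 11 gives the monic gcd k^2-6k+8.

k^2-6k+8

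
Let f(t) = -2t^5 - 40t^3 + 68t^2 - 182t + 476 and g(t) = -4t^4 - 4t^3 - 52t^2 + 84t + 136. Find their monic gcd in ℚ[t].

t^3 + 13t - 34

Apply the Euclidean algorithm:
  -2t^5 - 40t^3 + 68t^2 - 182t + 476 = ((1/2)t - 1/2)(-4t^4 - 4t^3 - 52t^2 + 84t + 136) + (-16t^3 - 208t + 544)
  -4t^4 - 4t^3 - 52t^2 + 84t + 136 = ((1/4)t + 1/4)(-16t^3 - 208t + 544) + (0)
Last nonzero remainder: -16t^3 - 208t + 544. Dividing through by -16 gives the monic gcd t^3 + 13t - 34.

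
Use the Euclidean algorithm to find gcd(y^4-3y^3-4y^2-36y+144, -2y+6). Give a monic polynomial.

y-3

Apply the Euclidean algorithm:
  y^4-3y^3-4y^2-36y+144 = (-(1/2)y^3+2y+24)(-2y+6) + (0)
Last nonzero remainder: -2y+6. Dividing through by -2 gives the monic gcd y-3.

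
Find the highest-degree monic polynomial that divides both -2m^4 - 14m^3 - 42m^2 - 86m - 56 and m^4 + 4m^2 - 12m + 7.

Repeated division with remainder:
  -2m^4 - 14m^3 - 42m^2 - 86m - 56 = (-2)(m^4 + 4m^2 - 12m + 7) + (-14m^3 - 34m^2 - 110m - 42)
  m^4 + 4m^2 - 12m + 7 = (-(1/14)m + 17/98)(-14m^3 - 34m^2 - 110m - 42) + ((100/49)m^2 + (200/49)m + 100/7)
  -14m^3 - 34m^2 - 110m - 42 = (-(343/50)m - 147/50)((100/49)m^2 + (200/49)m + 100/7) + (0)
Last nonzero remainder: (100/49)m^2 + (200/49)m + 100/7. Dividing through by 100/49 gives the monic gcd m^2 + 2m + 7.

m^2 + 2m + 7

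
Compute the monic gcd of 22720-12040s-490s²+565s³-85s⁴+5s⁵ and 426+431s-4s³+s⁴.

71-11s+s²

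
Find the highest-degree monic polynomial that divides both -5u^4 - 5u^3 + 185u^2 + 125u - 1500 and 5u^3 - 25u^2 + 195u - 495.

By polynomial division,
  -5u^4 - 5u^3 + 185u^2 + 125u - 1500 = (-u - 6)(5u^3 - 25u^2 + 195u - 495) + (230u^2 + 800u - 4470)
  5u^3 - 25u^2 + 195u - 495 = ((1/46)u - 195/1058)(230u^2 + 800u - 4470) + ((232560/529)u - 697680/529)
  230u^2 + 800u - 4470 = ((12167/23256)u + 78821/23256)((232560/529)u - 697680/529) + (0)
Last nonzero remainder: (232560/529)u - 697680/529. Dividing through by 232560/529 gives the monic gcd u - 3.

u - 3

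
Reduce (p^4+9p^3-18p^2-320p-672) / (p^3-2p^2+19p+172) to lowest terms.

By polynomial division,
  p^4+9p^3-18p^2-320p-672 = (p+11)(p^3-2p^2+19p+172) + (-15p^2-701p-2564)
  p^3-2p^2+19p+172 = (-(1/15)p+731/225)(-15p^2-701p-2564) + ((478246/225)p+1912984/225)
  -15p^2-701p-2564 = (-(3375/478246)p-144225/478246)((478246/225)p+1912984/225) + (0)
Last nonzero remainder: (478246/225)p+1912984/225. Dividing through by 478246/225 gives the monic gcd p+4.
Cancel p+4 from numerator and denominator to get the reduced form.

(p^3+5p^2-38p-168)/(p^2-6p+43)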